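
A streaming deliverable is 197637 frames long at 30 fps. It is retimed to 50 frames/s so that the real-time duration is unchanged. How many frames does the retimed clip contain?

329395 frames

Target frames = source frames × (target rate / source rate) = 197637 × (50)/(30) = 197637 × 5/3 = 329395.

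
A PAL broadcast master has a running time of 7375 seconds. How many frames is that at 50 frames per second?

Frames = 7375 × 50 = 368750.

368750 frames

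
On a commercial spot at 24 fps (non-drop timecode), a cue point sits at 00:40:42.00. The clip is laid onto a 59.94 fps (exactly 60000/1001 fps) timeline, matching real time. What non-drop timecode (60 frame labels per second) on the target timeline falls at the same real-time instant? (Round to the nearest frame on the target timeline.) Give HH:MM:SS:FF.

00:40:39:34

Source frame index: (0×3600 + 40×60 + 42) × 24 + 0 = 58608.
Real time: 58608 / (24) = 2442 s.
Target frame: (2442) × (60000/1001) = 13320000/91 ≈ 146373.626 → 146374.
At 60 labels/s: frame 146374 → 00:40:39:34.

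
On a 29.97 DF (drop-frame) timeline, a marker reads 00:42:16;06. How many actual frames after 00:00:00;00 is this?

Complete 10-minute blocks: 4, each 17982 frames → 71928.
Remaining 2 whole minutes in the current block: 1800 + 1 × 1798 = 3598 frames.
Within the current minute: 16 × 30 + 6 − 2 = 484 (labels ;00/;01 skipped at this minute). Total = 71928 + 3598 + 484 = 76010.

76010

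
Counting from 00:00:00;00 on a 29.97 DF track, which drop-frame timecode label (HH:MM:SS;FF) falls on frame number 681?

Each 10-minute DF block holds 10 × 60 × 30 − 9 × 2 = 17982 frames. 681 ÷ 17982 → 0 full blocks, remainder 681.
Within the partial block the first minute is 1800 frames and each further minute 1798, so 0 further minute boundaries passed. Total skipped labels = 18 × 0 + 2 × 0 = 0.
Non-drop label index = 681 + 0 = 681; at 30 labels/s that is 00:00:22:21, i.e. DF 00:00:22;21.

00:00:22;21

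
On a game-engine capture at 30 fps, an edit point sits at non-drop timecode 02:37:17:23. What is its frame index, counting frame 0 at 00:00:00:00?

Total seconds to the label: (2 × 3600 + 37 × 60 + 17) = 9437.
Frame index = 9437 × 30 + 23 = 283133.

283133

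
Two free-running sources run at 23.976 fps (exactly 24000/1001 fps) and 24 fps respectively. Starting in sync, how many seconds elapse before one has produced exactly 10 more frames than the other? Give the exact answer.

5005/12 seconds

The gap grows by |24 − 24000/1001| = 24/1001 frames per second.
Time for a 10-frame gap: 10 ÷ (24/1001) = 5005/12 s.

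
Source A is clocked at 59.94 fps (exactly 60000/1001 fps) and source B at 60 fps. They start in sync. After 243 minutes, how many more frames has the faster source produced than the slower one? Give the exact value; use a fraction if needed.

243 min = 14580 s.
A emits 60000/1001 × 14580 = 874800000/1001 frames; B emits 60 × 14580 = 874800.
Difference = 874800/1001 frames (≈ 873.9261); B is ahead of A.

874800/1001 frames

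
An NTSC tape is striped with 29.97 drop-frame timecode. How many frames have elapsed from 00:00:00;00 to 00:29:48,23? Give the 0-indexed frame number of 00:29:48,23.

53609

Complete 10-minute blocks: 2, each 17982 frames → 35964.
Remaining 9 whole minutes in the current block: 1800 + 8 × 1798 = 16184 frames.
Within the current minute: 48 × 30 + 23 − 2 = 1461 (labels ;00/;01 skipped at this minute). Total = 35964 + 16184 + 1461 = 53609.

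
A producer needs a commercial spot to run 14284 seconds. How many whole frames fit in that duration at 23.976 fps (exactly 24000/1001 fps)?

Frames = 14284 × 24000/1001 = 342816000/1001 ≈ 342473.5265.
Complete frames: 342473.

342473 frames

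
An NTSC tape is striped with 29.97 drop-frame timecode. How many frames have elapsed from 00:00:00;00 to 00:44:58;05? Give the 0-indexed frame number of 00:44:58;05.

80865

Complete 10-minute blocks: 4, each 17982 frames → 71928.
Remaining 4 whole minutes in the current block: 1800 + 3 × 1798 = 7194 frames.
Within the current minute: 58 × 30 + 5 − 2 = 1743 (labels ;00/;01 skipped at this minute). Total = 71928 + 7194 + 1743 = 80865.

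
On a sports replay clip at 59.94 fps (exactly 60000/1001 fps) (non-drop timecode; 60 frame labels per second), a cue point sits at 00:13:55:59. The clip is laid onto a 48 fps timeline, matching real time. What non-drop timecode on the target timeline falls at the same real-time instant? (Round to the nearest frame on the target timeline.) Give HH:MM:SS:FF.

Source frame index: (0×3600 + 13×60 + 55) × 60 + 59 = 50159.
Real time: 50159 / (60000/1001) = 50209159/60000 s.
Target frame: (50209159/60000) × (48) = 50209159/1250 ≈ 40167.327 → 40167.
At 48 labels/s: frame 40167 → 00:13:56:39.

00:13:56:39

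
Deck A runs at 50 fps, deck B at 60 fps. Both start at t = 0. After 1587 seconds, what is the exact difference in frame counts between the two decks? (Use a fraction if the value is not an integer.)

A emits 50 × 1587 = 79350 frames; B emits 60 × 1587 = 95220.
Difference = 15870 frames; B is ahead of A.

15870 frames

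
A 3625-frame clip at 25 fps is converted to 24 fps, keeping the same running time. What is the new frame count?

Target frames = source frames × (target rate / source rate) = 3625 × (24)/(25) = 3625 × 24/25 = 3480.

3480 frames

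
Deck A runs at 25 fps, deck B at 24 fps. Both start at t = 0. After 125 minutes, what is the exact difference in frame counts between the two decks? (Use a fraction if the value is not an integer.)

125 min = 7500 s.
A emits 25 × 7500 = 187500 frames; B emits 24 × 7500 = 180000.
Difference = 7500 frames; B is behind A.

7500 frames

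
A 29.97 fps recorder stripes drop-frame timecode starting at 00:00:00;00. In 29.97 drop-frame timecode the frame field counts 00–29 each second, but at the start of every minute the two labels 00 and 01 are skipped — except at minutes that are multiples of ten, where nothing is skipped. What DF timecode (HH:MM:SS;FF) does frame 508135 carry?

Each 10-minute DF block holds 10 × 60 × 30 − 9 × 2 = 17982 frames. 508135 ÷ 17982 → 28 full blocks, remainder 4639.
Within the partial block the first minute is 1800 frames and each further minute 1798, so 2 further minute boundaries passed. Total skipped labels = 18 × 28 + 2 × 2 = 508.
Non-drop label index = 508135 + 508 = 508643; at 30 labels/s that is 04:42:34:23, i.e. DF 04:42:34;23.

04:42:34;23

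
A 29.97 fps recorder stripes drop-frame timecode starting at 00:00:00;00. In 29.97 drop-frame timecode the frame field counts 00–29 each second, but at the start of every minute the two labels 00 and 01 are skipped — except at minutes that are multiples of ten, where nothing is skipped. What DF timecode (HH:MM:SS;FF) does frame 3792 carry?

Ten DF minutes hold 17982 frames, so frame 3792 lies in block 0 (frames 0–17981) with 3792 frames into that block.
The block's first minute is 1800 frames and the rest 1798 each; 3792 frames reaches minute 2, so 0 × 18 + 2 × 2 = 4 labels have been skipped so far.
Adding those back, label number 3792 + 4 = 3796 at 30 labels/s is 126 s + 16 f = 0 h 2 min 6 s frame 16, i.e. 00:02:06;16.

00:02:06;16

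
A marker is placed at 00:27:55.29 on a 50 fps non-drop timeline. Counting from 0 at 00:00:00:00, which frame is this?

frame 83779

Total seconds to the label: (0 × 3600 + 27 × 60 + 55) = 1675.
Frame index = 1675 × 50 + 29 = 83779.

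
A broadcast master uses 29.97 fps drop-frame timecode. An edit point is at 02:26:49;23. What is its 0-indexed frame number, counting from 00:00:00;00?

264029

As if non-drop at 30 labels/s: (2 × 3600 + 26 × 60 + 49) × 30 + 23 = 264293.
Minute boundaries passed: 146; those not divisible by 10: 146 − 14 = 132; dropped labels = 2 × 132 = 264.
Actual frame index = 264293 − 264 = 264029.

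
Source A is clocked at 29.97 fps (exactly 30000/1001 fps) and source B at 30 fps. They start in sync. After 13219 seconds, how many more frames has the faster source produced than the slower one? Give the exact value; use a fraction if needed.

A emits 30000/1001 × 13219 = 396570000/1001 frames; B emits 30 × 13219 = 396570.
Difference = 396570/1001 frames (≈ 396.1738); B is ahead of A.

396570/1001 frames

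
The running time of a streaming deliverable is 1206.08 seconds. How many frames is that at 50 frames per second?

60304 frames

Frames = 1206.08 × 50 = 60304.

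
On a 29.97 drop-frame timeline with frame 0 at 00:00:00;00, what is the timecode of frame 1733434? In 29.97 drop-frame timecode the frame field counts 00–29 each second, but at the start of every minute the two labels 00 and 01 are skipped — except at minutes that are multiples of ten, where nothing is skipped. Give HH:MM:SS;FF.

Ten DF minutes hold 17982 frames, so frame 1733434 lies in block 96 (frames 1726272–1744253) with 7162 frames into that block.
The block's first minute is 1800 frames and the rest 1798 each; 7162 frames reaches minute 3, so 96 × 18 + 3 × 2 = 1734 labels have been skipped so far.
Adding those back, label number 1733434 + 1734 = 1735168 at 30 labels/s is 57838 s + 28 f = 16 h 3 min 58 s frame 28, i.e. 16:03:58;28.

16:03:58;28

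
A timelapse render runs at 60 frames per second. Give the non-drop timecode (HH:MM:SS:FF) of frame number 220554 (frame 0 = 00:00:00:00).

220554 ÷ 60 = 3675 full seconds, remainder 54 frames.
3675 s = 1 h 1 min 15 s.
Timecode: 01:01:15:54.

01:01:15:54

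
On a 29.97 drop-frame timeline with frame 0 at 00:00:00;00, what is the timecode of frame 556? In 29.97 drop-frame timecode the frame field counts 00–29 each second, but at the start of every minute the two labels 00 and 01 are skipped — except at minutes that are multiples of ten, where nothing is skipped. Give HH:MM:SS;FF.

00:00:18;16

Ten DF minutes hold 17982 frames, so frame 556 lies in block 0 (frames 0–17981) with 556 frames into that block.
The block's first minute is 1800 frames and the rest 1798 each; 556 frames reaches minute 0, so 0 × 18 + 0 × 2 = 0 labels have been skipped so far.
Adding those back, label number 556 + 0 = 556 at 30 labels/s is 18 s + 16 f = 0 h 0 min 18 s frame 16, i.e. 00:00:18;16.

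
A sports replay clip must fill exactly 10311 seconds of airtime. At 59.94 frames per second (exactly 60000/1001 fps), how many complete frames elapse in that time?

Frames = 10311 × 60000/1001 = 88380000/143 ≈ 618041.9580.
Complete frames: 618041.

618041 frames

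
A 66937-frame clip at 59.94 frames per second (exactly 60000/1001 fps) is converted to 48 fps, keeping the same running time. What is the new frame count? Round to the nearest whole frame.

Frames at target rate = 66937 × (48) / (60000/1001) = 67003937/1250 ≈ 53603.150.
Nearest whole frame: 53603.

53603 frames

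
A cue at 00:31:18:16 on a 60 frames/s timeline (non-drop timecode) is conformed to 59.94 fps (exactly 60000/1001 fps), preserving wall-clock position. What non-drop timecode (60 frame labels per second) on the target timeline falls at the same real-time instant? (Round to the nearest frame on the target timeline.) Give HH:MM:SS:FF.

Source frame index: (0×3600 + 31×60 + 18) × 60 + 16 = 112696.
Real time: 112696 / (60) = 28174/15 s.
Target frame: (28174/15) × (60000/1001) = 112696000/1001 ≈ 112583.417 → 112583.
At 60 labels/s: frame 112583 → 00:31:16:23.

00:31:16:23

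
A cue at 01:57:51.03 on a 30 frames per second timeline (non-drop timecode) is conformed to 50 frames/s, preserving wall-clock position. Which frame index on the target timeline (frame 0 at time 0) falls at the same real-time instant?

Source frame index: (1×3600 + 57×60 + 51) × 30 + 3 = 212133.
Real time: 212133 / (30) = 70711/10 s.
Target frame: (70711/10) × (50) = 353555.

frame 353555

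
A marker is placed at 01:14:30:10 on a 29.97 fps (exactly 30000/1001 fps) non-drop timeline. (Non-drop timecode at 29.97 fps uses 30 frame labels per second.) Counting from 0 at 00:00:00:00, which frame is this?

134110

Total seconds to the label: (1 × 3600 + 14 × 60 + 30) = 4470.
Frame index = 4470 × 30 + 10 = 134110.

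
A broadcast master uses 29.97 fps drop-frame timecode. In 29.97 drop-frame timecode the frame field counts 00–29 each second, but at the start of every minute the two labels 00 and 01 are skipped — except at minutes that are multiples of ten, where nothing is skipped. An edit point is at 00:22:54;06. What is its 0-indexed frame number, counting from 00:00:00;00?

41186

As if non-drop at 30 labels/s: (0 × 3600 + 22 × 60 + 54) × 30 + 6 = 41226.
Minute boundaries passed: 22; those not divisible by 10: 22 − 2 = 20; dropped labels = 2 × 20 = 40.
Actual frame index = 41226 − 40 = 41186.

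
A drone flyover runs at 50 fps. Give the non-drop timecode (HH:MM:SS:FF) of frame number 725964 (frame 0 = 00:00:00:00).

04:01:59:14

725964 ÷ 50 = 14519 full seconds, remainder 14 frames.
14519 s = 4 h 1 min 59 s.
Timecode: 04:01:59:14.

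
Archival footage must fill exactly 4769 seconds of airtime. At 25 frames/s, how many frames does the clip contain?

Frames = 4769 × 25 = 119225.

119225 frames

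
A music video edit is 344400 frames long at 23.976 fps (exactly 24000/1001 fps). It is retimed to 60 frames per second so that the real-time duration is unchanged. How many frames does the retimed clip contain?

Target frames = source frames × (target rate / source rate) = 344400 × (60)/(24000/1001) = 344400 × 1001/400 = 861861.

861861 frames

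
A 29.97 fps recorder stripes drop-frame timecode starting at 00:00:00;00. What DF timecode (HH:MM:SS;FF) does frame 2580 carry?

Each 10-minute DF block holds 10 × 60 × 30 − 9 × 2 = 17982 frames. 2580 ÷ 17982 → 0 full blocks, remainder 2580.
Within the partial block the first minute is 1800 frames and each further minute 1798, so 1 further minute boundary passed. Total skipped labels = 18 × 0 + 2 × 1 = 2.
Non-drop label index = 2580 + 2 = 2582; at 30 labels/s that is 00:01:26:02, i.e. DF 00:01:26;02.

00:01:26;02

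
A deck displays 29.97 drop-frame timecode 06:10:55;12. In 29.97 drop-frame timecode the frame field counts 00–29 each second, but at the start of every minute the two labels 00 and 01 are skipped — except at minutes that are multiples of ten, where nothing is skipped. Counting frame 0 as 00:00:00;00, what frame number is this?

666996

Complete 10-minute blocks: 37, each 17982 frames → 665334.
Remaining 0 whole minutes in the current block: 0 frames.
Within the current minute: 55 × 30 + 12 = 1662. Total = 665334 + 0 + 1662 = 666996.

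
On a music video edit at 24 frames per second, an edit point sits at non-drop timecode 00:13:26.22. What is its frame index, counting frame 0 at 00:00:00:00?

Total seconds to the label: (0 × 3600 + 13 × 60 + 26) = 806.
Frame index = 806 × 24 + 22 = 19366.

frame 19366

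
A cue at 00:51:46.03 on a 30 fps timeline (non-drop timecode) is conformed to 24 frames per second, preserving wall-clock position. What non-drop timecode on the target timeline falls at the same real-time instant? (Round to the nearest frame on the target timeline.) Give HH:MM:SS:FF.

00:51:46:02

Source frame index: (0×3600 + 51×60 + 46) × 30 + 3 = 93183.
Real time: 93183 / (30) = 31061/10 s.
Target frame: (31061/10) × (24) = 372732/5 ≈ 74546.400 → 74546.
At 24 labels/s: frame 74546 → 00:51:46:02.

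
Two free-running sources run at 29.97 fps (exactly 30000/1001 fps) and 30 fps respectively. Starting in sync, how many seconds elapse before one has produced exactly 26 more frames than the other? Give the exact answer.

13013/15 seconds

The gap grows by |30 − 30000/1001| = 30/1001 frames per second.
Time for a 26-frame gap: 26 ÷ (30/1001) = 13013/15 s.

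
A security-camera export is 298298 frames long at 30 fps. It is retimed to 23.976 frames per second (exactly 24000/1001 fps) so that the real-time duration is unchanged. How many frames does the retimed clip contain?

Target frames = source frames × (target rate / source rate) = 298298 × (24000/1001)/(30) = 298298 × 800/1001 = 238400.

238400 frames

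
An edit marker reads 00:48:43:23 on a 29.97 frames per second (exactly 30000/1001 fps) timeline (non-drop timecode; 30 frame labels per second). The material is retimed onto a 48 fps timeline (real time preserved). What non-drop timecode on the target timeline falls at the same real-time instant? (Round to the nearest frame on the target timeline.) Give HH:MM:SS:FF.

Source frame index: (0×3600 + 48×60 + 43) × 30 + 23 = 87713.
Real time: 87713 / (30000/1001) = 87800713/30000 s.
Target frame: (87800713/30000) × (48) = 87800713/625 ≈ 140481.141 → 140481.
At 48 labels/s: frame 140481 → 00:48:46:33.

00:48:46:33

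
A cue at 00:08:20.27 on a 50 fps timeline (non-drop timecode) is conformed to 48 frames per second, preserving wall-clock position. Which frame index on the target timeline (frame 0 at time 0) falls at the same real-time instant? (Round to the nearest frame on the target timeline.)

Source frame index: (0×3600 + 8×60 + 20) × 50 + 27 = 25027.
Real time: 25027 / (50) = 25027/50 s.
Target frame: (25027/50) × (48) = 600648/25 ≈ 24025.920 → 24026.

frame 24026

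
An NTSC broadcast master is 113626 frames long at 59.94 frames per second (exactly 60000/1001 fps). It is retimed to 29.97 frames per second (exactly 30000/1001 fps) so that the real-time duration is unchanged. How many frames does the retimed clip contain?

Target frames = source frames × (target rate / source rate) = 113626 × (30000/1001)/(60000/1001) = 113626 × 1/2 = 56813.

56813 frames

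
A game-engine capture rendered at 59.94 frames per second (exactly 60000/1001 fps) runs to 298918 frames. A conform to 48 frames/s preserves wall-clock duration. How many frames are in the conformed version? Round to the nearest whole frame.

Frames at target rate = 298918 × (48) / (60000/1001) = 149608459/625 ≈ 239373.534.
Nearest whole frame: 239374.

239374 frames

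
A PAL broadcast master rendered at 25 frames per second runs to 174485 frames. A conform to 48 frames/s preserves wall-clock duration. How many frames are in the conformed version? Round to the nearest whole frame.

Frames at target rate = 174485 × (48) / (25) = 1675056/5 ≈ 335011.200.
Nearest whole frame: 335011.

335011 frames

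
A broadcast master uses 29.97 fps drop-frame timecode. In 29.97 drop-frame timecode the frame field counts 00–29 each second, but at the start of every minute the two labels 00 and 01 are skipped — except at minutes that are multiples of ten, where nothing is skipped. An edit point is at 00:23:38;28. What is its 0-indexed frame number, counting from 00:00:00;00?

As if non-drop at 30 labels/s: (0 × 3600 + 23 × 60 + 38) × 30 + 28 = 42568.
Minute boundaries passed: 23; those not divisible by 10: 23 − 2 = 21; dropped labels = 2 × 21 = 42.
Actual frame index = 42568 − 42 = 42526.

42526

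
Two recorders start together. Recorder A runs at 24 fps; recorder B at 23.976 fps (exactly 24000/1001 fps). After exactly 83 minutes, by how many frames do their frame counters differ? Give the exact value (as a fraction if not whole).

119520/1001 frames

83 min = 4980 s.
A emits 24 × 4980 = 119520 frames; B emits 24000/1001 × 4980 = 119520000/1001.
Difference = 119520/1001 frames (≈ 119.4006); B is behind A.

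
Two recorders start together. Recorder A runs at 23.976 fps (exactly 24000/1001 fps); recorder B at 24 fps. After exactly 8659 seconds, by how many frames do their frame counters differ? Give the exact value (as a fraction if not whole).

29688/143 frames

A emits 24000/1001 × 8659 = 29688000/143 frames; B emits 24 × 8659 = 207816.
Difference = 29688/143 frames (≈ 207.6084); B is ahead of A.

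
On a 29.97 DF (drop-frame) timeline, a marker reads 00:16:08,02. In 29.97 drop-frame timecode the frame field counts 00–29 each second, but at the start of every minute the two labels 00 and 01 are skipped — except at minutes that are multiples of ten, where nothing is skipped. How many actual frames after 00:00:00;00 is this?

29012

As if non-drop at 30 labels/s: (0 × 3600 + 16 × 60 + 8) × 30 + 2 = 29042.
Minute boundaries passed: 16; those not divisible by 10: 16 − 1 = 15; dropped labels = 2 × 15 = 30.
Actual frame index = 29042 − 30 = 29012.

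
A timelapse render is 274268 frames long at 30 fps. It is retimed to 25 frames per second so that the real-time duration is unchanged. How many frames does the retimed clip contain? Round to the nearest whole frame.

Frames at target rate = 274268 × (25) / (30) = 685670/3 ≈ 228556.667.
Nearest whole frame: 228557.

228557 frames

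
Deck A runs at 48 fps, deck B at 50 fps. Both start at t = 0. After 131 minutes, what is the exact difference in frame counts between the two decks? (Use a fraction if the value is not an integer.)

15720 frames

131 min = 7860 s.
A emits 48 × 7860 = 377280 frames; B emits 50 × 7860 = 393000.
Difference = 15720 frames; B is ahead of A.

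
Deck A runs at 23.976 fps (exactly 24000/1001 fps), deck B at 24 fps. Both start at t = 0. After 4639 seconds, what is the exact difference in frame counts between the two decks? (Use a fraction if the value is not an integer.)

111336/1001 frames

A emits 24000/1001 × 4639 = 111336000/1001 frames; B emits 24 × 4639 = 111336.
Difference = 111336/1001 frames (≈ 111.2248); B is ahead of A.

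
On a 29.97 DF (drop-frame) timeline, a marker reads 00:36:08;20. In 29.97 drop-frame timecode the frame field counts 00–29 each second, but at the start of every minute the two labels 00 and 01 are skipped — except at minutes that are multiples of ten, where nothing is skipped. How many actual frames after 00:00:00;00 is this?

64994

Complete 10-minute blocks: 3, each 17982 frames → 53946.
Remaining 6 whole minutes in the current block: 1800 + 5 × 1798 = 10790 frames.
Within the current minute: 8 × 30 + 20 − 2 = 258 (labels ;00/;01 skipped at this minute). Total = 53946 + 10790 + 258 = 64994.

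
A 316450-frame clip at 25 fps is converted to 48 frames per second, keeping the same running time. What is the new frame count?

Target frames = source frames × (target rate / source rate) = 316450 × (48)/(25) = 316450 × 48/25 = 607584.

607584 frames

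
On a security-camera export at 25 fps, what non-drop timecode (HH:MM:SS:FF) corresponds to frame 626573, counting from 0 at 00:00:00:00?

06:57:42:23

626573 ÷ 25 = 25062 full seconds, remainder 23 frames.
25062 s = 6 h 57 min 42 s.
Timecode: 06:57:42:23.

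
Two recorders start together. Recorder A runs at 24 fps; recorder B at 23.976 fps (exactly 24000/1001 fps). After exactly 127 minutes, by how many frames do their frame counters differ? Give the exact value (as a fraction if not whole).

182880/1001 frames

127 min = 7620 s.
A emits 24 × 7620 = 182880 frames; B emits 24000/1001 × 7620 = 182880000/1001.
Difference = 182880/1001 frames (≈ 182.6973); B is behind A.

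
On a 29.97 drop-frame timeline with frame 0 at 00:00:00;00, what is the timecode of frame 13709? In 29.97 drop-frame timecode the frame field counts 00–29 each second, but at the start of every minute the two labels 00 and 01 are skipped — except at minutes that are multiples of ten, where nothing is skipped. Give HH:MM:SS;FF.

Each 10-minute DF block holds 10 × 60 × 30 − 9 × 2 = 17982 frames. 13709 ÷ 17982 → 0 full blocks, remainder 13709.
Within the partial block the first minute is 1800 frames and each further minute 1798, so 7 further minute boundaries passed. Total skipped labels = 18 × 0 + 2 × 7 = 14.
Non-drop label index = 13709 + 14 = 13723; at 30 labels/s that is 00:07:37:13, i.e. DF 00:07:37;13.

00:07:37;13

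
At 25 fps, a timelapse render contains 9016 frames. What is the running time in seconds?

360.64 seconds

Running time = 9016 / (25) = 360.64 s.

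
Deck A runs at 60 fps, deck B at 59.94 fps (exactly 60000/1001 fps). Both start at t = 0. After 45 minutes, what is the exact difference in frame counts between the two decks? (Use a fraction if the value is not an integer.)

45 min = 2700 s.
A emits 60 × 2700 = 162000 frames; B emits 60000/1001 × 2700 = 162000000/1001.
Difference = 162000/1001 frames (≈ 161.8382); B is behind A.

162000/1001 frames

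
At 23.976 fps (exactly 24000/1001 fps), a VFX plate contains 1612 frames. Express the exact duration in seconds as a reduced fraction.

403403/6000 seconds

Running time = 1612 ÷ (24000/1001) = 1612 × 1001/24000 = 403403/6000 s.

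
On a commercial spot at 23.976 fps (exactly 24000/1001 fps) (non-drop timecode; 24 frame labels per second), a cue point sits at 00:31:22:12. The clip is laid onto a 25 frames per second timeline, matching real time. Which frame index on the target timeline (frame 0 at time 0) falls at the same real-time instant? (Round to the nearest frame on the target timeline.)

Source frame index: (0×3600 + 31×60 + 22) × 24 + 12 = 45180.
Real time: 45180 / (24000/1001) = 753753/400 s.
Target frame: (753753/400) × (25) = 753753/16 ≈ 47109.562 → 47110.

frame 47110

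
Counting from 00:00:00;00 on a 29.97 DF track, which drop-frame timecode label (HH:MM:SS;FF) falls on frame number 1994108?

Each 10-minute DF block holds 10 × 60 × 30 − 9 × 2 = 17982 frames. 1994108 ÷ 17982 → 110 full blocks, remainder 16088.
Within the partial block the first minute is 1800 frames and each further minute 1798, so 8 further minute boundaries passed. Total skipped labels = 18 × 110 + 2 × 8 = 1996.
Non-drop label index = 1994108 + 1996 = 1996104; at 30 labels/s that is 18:28:56:24, i.e. DF 18:28:56;24.

18:28:56;24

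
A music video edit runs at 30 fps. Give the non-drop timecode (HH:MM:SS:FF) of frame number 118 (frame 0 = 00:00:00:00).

118 ÷ 30 = 3 full seconds, remainder 28 frames.
3 s = 0 h 0 min 3 s.
Timecode: 00:00:03:28.

00:00:03:28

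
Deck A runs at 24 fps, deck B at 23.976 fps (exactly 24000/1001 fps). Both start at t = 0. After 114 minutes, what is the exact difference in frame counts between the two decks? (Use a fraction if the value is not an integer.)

164160/1001 frames

114 min = 6840 s.
A emits 24 × 6840 = 164160 frames; B emits 24000/1001 × 6840 = 164160000/1001.
Difference = 164160/1001 frames (≈ 163.9960); B is behind A.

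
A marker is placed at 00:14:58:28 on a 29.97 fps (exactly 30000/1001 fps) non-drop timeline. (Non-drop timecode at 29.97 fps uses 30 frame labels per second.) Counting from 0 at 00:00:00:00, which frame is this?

frame 26968

Total seconds to the label: (0 × 3600 + 14 × 60 + 58) = 898.
Frame index = 898 × 30 + 28 = 26968.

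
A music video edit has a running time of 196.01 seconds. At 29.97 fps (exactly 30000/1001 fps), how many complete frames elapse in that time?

5874 frames

Frames = 196.01 × 30000/1001 = 5880300/1001 ≈ 5874.4256.
Complete frames: 5874.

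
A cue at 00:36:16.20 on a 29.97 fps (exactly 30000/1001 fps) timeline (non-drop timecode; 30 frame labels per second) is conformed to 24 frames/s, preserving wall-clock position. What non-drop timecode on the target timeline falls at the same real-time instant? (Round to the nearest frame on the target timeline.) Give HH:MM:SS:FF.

Source frame index: (0×3600 + 36×60 + 16) × 30 + 20 = 65300.
Real time: 65300 / (30000/1001) = 653653/300 s.
Target frame: (653653/300) × (24) = 1307306/25 ≈ 52292.240 → 52292.
At 24 labels/s: frame 52292 → 00:36:18:20.

00:36:18:20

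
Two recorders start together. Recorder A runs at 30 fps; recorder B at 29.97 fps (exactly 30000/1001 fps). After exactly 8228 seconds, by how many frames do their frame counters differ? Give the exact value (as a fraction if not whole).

A emits 30 × 8228 = 246840 frames; B emits 30000/1001 × 8228 = 22440000/91.
Difference = 22440/91 frames (≈ 246.5934); B is behind A.

22440/91 frames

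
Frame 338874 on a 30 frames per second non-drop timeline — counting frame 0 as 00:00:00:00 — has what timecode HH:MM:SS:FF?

338874 ÷ 30 = 11295 full seconds, remainder 24 frames.
11295 s = 3 h 8 min 15 s.
Timecode: 03:08:15:24.

03:08:15:24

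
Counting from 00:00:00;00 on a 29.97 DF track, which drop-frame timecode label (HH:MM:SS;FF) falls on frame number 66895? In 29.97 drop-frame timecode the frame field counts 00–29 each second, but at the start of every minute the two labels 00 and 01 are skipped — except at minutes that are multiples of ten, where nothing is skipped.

00:37:12;03

Each 10-minute DF block holds 10 × 60 × 30 − 9 × 2 = 17982 frames. 66895 ÷ 17982 → 3 full blocks, remainder 12949.
Within the partial block the first minute is 1800 frames and each further minute 1798, so 7 further minute boundaries passed. Total skipped labels = 18 × 3 + 2 × 7 = 68.
Non-drop label index = 66895 + 68 = 66963; at 30 labels/s that is 00:37:12:03, i.e. DF 00:37:12;03.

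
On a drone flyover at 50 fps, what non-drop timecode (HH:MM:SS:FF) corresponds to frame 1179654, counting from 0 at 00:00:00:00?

06:33:13:04

1179654 ÷ 50 = 23593 full seconds, remainder 4 frames.
23593 s = 6 h 33 min 13 s.
Timecode: 06:33:13:04.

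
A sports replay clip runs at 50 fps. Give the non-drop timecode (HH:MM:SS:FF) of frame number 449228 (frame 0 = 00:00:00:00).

02:29:44:28

449228 ÷ 50 = 8984 full seconds, remainder 28 frames.
8984 s = 2 h 29 min 44 s.
Timecode: 02:29:44:28.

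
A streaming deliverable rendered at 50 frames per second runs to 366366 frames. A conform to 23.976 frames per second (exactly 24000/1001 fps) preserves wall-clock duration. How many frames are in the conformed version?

175680 frames

Target frames = source frames × (target rate / source rate) = 366366 × (24000/1001)/(50) = 366366 × 480/1001 = 175680.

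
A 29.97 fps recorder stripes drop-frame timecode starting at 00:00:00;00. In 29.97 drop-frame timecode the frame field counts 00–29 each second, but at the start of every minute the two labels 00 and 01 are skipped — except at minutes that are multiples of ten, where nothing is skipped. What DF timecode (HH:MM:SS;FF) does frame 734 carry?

Each 10-minute DF block holds 10 × 60 × 30 − 9 × 2 = 17982 frames. 734 ÷ 17982 → 0 full blocks, remainder 734.
Within the partial block the first minute is 1800 frames and each further minute 1798, so 0 further minute boundaries passed. Total skipped labels = 18 × 0 + 2 × 0 = 0.
Non-drop label index = 734 + 0 = 734; at 30 labels/s that is 00:00:24:14, i.e. DF 00:00:24;14.

00:00:24;14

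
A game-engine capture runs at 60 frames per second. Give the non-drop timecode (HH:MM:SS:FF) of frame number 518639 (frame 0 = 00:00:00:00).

518639 ÷ 60 = 8643 full seconds, remainder 59 frames.
8643 s = 2 h 24 min 3 s.
Timecode: 02:24:03:59.

02:24:03:59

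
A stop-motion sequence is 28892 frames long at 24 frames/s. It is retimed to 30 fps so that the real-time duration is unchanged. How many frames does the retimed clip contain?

Target frames = source frames × (target rate / source rate) = 28892 × (30)/(24) = 28892 × 5/4 = 36115.

36115 frames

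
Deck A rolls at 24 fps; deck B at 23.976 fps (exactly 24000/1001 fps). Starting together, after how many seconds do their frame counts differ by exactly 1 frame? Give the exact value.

1001/24 seconds

The gap grows by |24000/1001 − 24| = 24/1001 frames per second.
Time for a 1-frame gap: 1 ÷ (24/1001) = 1001/24 s.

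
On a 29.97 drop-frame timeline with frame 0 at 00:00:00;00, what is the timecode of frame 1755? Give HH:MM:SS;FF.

Each 10-minute DF block holds 10 × 60 × 30 − 9 × 2 = 17982 frames. 1755 ÷ 17982 → 0 full blocks, remainder 1755.
Within the partial block the first minute is 1800 frames and each further minute 1798, so 0 further minute boundaries passed. Total skipped labels = 18 × 0 + 2 × 0 = 0.
Non-drop label index = 1755 + 0 = 1755; at 30 labels/s that is 00:00:58:15, i.e. DF 00:00:58;15.

00:00:58;15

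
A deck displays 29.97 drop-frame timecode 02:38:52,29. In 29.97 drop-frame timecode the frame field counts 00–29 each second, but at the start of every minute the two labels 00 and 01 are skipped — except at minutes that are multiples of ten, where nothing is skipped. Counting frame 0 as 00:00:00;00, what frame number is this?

Complete 10-minute blocks: 15, each 17982 frames → 269730.
Remaining 8 whole minutes in the current block: 1800 + 7 × 1798 = 14386 frames.
Within the current minute: 52 × 30 + 29 − 2 = 1587 (labels ;00/;01 skipped at this minute). Total = 269730 + 14386 + 1587 = 285703.

285703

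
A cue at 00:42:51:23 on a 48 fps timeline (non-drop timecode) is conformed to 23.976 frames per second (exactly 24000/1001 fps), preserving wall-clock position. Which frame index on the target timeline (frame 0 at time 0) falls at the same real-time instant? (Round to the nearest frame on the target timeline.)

Source frame index: (0×3600 + 42×60 + 51) × 48 + 23 = 123431.
Real time: 123431 / (48) = 123431/48 s.
Target frame: (123431/48) × (24000/1001) = 801500/13 ≈ 61653.846 → 61654.

frame 61654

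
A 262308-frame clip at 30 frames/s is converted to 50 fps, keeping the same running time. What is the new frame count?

Target frames = source frames × (target rate / source rate) = 262308 × (50)/(30) = 262308 × 5/3 = 437180.

437180 frames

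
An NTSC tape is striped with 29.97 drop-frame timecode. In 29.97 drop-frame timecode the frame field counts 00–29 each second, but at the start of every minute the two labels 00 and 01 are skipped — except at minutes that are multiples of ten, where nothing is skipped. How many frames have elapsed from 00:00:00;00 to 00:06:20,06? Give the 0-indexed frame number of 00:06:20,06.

Complete 10-minute blocks: 0, each 17982 frames → 0.
Remaining 6 whole minutes in the current block: 1800 + 5 × 1798 = 10790 frames.
Within the current minute: 20 × 30 + 6 − 2 = 604 (labels ;00/;01 skipped at this minute). Total = 0 + 10790 + 604 = 11394.

11394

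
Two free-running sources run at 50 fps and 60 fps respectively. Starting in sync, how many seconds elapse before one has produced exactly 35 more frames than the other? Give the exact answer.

The gap grows by |60 − 50| = 10 frames per second.
Time for a 35-frame gap: 35 ÷ (10) = 3.5 s.

3.5 seconds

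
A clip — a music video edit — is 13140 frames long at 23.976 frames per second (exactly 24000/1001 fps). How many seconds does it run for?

548.0475 seconds

Running time = 13140 / (24000/1001) = 548.0475 s.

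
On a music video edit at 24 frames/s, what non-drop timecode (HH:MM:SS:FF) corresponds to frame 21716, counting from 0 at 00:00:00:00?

21716 ÷ 24 = 904 full seconds, remainder 20 frames.
904 s = 0 h 15 min 4 s.
Timecode: 00:15:04:20.

00:15:04:20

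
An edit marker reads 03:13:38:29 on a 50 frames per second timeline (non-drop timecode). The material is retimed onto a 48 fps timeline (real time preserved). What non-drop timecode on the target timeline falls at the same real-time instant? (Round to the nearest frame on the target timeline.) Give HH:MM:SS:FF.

03:13:38:28

Source frame index: (3×3600 + 13×60 + 38) × 50 + 29 = 580929.
Real time: 580929 / (50) = 580929/50 s.
Target frame: (580929/50) × (48) = 13942296/25 ≈ 557691.840 → 557692.
At 48 labels/s: frame 557692 → 03:13:38:28.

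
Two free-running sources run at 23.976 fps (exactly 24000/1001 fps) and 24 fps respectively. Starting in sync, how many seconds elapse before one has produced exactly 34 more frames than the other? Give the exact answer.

The gap grows by |24 − 24000/1001| = 24/1001 frames per second.
Time for a 34-frame gap: 34 ÷ (24/1001) = 17017/12 s.

17017/12 seconds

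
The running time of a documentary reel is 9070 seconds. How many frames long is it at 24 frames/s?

Frames = 9070 × 24 = 217680.

217680 frames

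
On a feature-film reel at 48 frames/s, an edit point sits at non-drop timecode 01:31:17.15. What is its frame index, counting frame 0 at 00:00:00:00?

262911

Total seconds to the label: (1 × 3600 + 31 × 60 + 17) = 5477.
Frame index = 5477 × 48 + 15 = 262911.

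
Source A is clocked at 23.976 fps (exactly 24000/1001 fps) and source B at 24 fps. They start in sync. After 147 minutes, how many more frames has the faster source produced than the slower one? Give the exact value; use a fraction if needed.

30240/143 frames

147 min = 8820 s.
A emits 24000/1001 × 8820 = 30240000/143 frames; B emits 24 × 8820 = 211680.
Difference = 30240/143 frames (≈ 211.4685); B is ahead of A.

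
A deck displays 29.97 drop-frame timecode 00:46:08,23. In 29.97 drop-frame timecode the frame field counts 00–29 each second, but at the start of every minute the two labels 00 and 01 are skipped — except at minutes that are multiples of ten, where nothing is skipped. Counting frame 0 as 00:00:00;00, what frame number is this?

82979

Complete 10-minute blocks: 4, each 17982 frames → 71928.
Remaining 6 whole minutes in the current block: 1800 + 5 × 1798 = 10790 frames.
Within the current minute: 8 × 30 + 23 − 2 = 261 (labels ;00/;01 skipped at this minute). Total = 71928 + 10790 + 261 = 82979.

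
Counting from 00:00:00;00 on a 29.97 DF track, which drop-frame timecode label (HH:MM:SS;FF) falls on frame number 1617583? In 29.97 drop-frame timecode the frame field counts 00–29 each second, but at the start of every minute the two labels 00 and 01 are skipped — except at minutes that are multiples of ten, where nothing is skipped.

Each 10-minute DF block holds 10 × 60 × 30 − 9 × 2 = 17982 frames. 1617583 ÷ 17982 → 89 full blocks, remainder 17185.
Within the partial block the first minute is 1800 frames and each further minute 1798, so 9 further minute boundaries passed. Total skipped labels = 18 × 89 + 2 × 9 = 1620.
Non-drop label index = 1617583 + 1620 = 1619203; at 30 labels/s that is 14:59:33:13, i.e. DF 14:59:33;13.

14:59:33;13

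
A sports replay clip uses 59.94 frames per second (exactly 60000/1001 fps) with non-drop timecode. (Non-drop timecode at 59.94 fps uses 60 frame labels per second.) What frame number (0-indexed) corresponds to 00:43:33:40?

Total seconds to the label: (0 × 3600 + 43 × 60 + 33) = 2613.
Frame index = 2613 × 60 + 40 = 156820.

frame 156820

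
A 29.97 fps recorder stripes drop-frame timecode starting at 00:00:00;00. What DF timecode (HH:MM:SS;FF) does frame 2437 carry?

Ten DF minutes hold 17982 frames, so frame 2437 lies in block 0 (frames 0–17981) with 2437 frames into that block.
The block's first minute is 1800 frames and the rest 1798 each; 2437 frames reaches minute 1, so 0 × 18 + 1 × 2 = 2 labels have been skipped so far.
Adding those back, label number 2437 + 2 = 2439 at 30 labels/s is 81 s + 9 f = 0 h 1 min 21 s frame 9, i.e. 00:01:21;09.

00:01:21;09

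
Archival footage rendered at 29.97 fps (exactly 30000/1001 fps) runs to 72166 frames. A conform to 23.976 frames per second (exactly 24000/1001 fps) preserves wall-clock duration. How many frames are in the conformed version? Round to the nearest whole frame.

Frames at target rate = 72166 × (24000/1001) / (30000/1001) = 288664/5 ≈ 57732.800.
Nearest whole frame: 57733.

57733 frames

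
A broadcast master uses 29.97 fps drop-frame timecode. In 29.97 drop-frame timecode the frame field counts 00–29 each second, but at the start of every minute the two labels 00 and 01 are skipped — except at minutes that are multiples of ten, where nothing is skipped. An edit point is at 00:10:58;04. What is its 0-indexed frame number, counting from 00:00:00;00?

19726

Complete 10-minute blocks: 1, each 17982 frames → 17982.
Remaining 0 whole minutes in the current block: 0 frames.
Within the current minute: 58 × 30 + 4 = 1744. Total = 17982 + 0 + 1744 = 19726.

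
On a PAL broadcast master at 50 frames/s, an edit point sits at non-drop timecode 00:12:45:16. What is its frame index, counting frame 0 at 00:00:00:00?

Total seconds to the label: (0 × 3600 + 12 × 60 + 45) = 765.
Frame index = 765 × 50 + 16 = 38266.

frame 38266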